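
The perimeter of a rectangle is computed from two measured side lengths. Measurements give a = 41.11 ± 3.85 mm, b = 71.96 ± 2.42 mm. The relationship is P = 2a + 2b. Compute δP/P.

Each term contributes (cᵢ δxᵢ)² to (δP)²:
  (2·δa)² = 59.3;  (2·δb)² = 23.4
δP = √(82.7) = 9.09 mm
P = 226.1 mm, so δP/P = 9.09/226.1 = 0.0402.

0.0402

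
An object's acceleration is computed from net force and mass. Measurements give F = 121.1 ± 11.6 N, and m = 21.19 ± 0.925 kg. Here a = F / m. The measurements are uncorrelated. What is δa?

Since a is a product/quotient, work with relative uncertainties:
  (1·δF/F)² = (1×0.0958)² = 0.00918;  (-1·δm/m)² = (-1×0.0437)² = 0.00191
δa/a = √(0.0111) = 0.105
a = 5.715 m/s^2, so δa = 0.105 × 5.715 = 0.602 m/s^2.

0.602 m/s^2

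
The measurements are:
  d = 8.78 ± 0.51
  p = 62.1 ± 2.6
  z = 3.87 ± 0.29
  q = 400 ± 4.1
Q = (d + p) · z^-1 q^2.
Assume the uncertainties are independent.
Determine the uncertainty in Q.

2.53e+05

Let u = d + p = 70.9. δu = √(δd² + δp²) = √(0.260 + 6.76) = 2.65, so δu/u = 0.0374.
Q is then a monomial in u, z, q:
δQ/Q = √((δu/u)² + (-1·δz/z)² + (2·δq/q)²) = √(0.00140 + 0.00562 + 0.000420) = 0.0862
Q = 2.93e+06, so δQ = 0.0862 × 2.93e+06 = 2.53e+05.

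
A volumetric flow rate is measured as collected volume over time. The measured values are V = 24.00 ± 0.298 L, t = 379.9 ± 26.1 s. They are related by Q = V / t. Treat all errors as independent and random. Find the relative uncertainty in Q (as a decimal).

Each factor contributes (exponent × relative error)² to (δQ/Q)²:
  (1·δV/V)² = (1×0.0124)² = 0.000154;  (-1·δt/t)² = (-1×0.0687)² = 0.00472
δQ/Q = √(0.00487) = 0.0698

0.0698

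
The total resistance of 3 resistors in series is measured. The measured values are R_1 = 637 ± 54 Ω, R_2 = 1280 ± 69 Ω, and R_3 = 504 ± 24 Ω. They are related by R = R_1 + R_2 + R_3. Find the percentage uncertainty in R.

R is a linear combination, so absolute uncertainties add in quadrature:
  (δR_1)² = 2920;  (δR_2)² = 4760;  (δR_3)² = 576
δR = √(8250) = 90.8 Ω
R = 2420 Ω, so δR/R = 90.8/2420 = 0.0375.

3.75%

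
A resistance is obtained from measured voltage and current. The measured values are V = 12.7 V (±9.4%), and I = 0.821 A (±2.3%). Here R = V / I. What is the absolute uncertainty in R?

Relative error in a monomial: (δR/R)² = Σ (nᵢ · δxᵢ/xᵢ)².
  (1·δV/V)² = (1×0.0940)² = 0.00884;  (-1·δI/I)² = (-1×0.0230)² = 0.000529
δR/R = √(0.00937) = 0.0968
R = 15.5 Ω, so δR = 0.0968 × 15.5 = 1.50 Ω.

1.50 Ω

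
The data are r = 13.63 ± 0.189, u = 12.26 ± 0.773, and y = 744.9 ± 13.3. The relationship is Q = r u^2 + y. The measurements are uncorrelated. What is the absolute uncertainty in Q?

Let p = r·u^2 = 2049. δp/p = √((1·δr/r)² + (2·δu/u)²) = √(0.000192 + 0.0159) = 0.127, so δp = 260.
Q = p + y: δQ = √(δp² + δy²) = √(67500 + 177) = 260

260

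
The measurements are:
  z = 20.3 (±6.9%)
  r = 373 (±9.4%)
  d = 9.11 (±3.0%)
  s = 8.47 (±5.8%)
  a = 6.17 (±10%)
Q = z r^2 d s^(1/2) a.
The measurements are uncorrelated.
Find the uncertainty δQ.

Each factor contributes (exponent × relative error)² to (δQ/Q)²:
  (1·δz/z)² = (1×0.0690)² = 0.00476;  (2·δr/r)² = (2×0.0940)² = 0.0353;  (1·δd/d)² = (1×0.0300)² = 0.000900;  (½·δs/s)² = (0.5×0.0580)² = 0.000841;  (1·δa/a)² = (1×0.100)² = 0.0100
δQ/Q = √(0.0518) = 0.228
Q = 4.62e+08, so δQ = 0.228 × 4.62e+08 = 1.05e+08.

1.05e+08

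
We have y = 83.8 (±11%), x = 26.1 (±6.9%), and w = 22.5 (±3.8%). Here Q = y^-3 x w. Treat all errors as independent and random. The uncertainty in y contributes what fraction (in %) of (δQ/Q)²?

(δQ/Q)² = (-3·δy/y)² + (1·δx/x)² + (1·δw/w)²
  y term: (-3×0.110)² = 0.109
  x term: (1×0.0690)² = 0.00476
  w term: (1×0.0380)² = 0.00144
Total = 0.115. Share from y = 0.109/0.115 = 0.946.

94.6%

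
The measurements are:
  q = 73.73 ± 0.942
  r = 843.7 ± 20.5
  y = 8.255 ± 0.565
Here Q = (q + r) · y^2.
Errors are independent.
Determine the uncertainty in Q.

8670

Let u = q + r = 917.4. δu = √(δq² + δr²) = √(0.887 + 420) = 20.5, so δu/u = 0.0224.
Q is then a monomial in u, y:
δQ/Q = √((δu/u)² + (2·δy/y)²) = √(0.000500 + 0.0187) = 0.139
Q = 62520, so δQ = 0.139 × 62520 = 8670.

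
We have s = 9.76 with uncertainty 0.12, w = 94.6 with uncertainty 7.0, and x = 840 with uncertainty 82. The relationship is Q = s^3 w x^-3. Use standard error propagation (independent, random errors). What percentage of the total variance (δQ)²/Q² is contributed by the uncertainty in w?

5.91%

(δQ/Q)² = (3·δs/s)² + (1·δw/w)² + (-3·δx/x)²
  s term: (3×0.0123)² = 0.00136
  w term: (1×0.0740)² = 0.00548
  x term: (-3×0.0976)² = 0.0858
Total = 0.0926. Share from w = 0.00548/0.0926 = 0.0591.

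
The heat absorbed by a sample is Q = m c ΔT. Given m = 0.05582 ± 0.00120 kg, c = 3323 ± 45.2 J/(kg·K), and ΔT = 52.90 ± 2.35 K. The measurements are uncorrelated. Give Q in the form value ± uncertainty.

Each factor contributes (exponent × relative error)² to (δQ/Q)²:
  (1·δm/m)² = (1×0.0215)² = 0.000462;  (1·δc/c)² = (1×0.0136)² = 0.000185;  (1·δΔT/ΔT)² = (1×0.0444)² = 0.00197
δQ/Q = √(0.00262) = 0.0512
Q = 9812 J, so δQ = 0.0512 × 9812 = 502 J.

9812 ± 502 J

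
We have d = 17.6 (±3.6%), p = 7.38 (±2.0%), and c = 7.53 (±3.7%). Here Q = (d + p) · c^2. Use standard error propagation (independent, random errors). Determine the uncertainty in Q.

Let u = d + p = 25.0. δu = √(δd² + δp²) = √(0.401 + 0.0218) = 0.651, so δu/u = 0.0260.
Q is then a monomial in u, c:
δQ/Q = √((δu/u)² + (2·δc/c)²) = √(0.000678 + 0.00548) = 0.0784
Q = 1420, so δQ = 0.0784 × 1420 = 111.

111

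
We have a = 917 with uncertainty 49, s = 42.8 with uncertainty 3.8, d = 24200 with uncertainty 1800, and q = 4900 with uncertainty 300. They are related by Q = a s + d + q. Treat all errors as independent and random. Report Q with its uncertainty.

68300 ± 4460

Let p = a·s = 39200. δp/p = √((1·δa/a)² + (1·δs/s)²) = √(0.00286 + 0.00788) = 0.104, so δp = 4070.
Q = p + d + q: δQ = √(δp² + δd² + δq²) = √(1.65e+07 + 3.24e+06 + 90000) = 4460
Q = 68300.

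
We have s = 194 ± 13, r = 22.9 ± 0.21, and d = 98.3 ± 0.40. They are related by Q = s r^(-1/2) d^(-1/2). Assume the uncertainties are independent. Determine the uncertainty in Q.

0.275

Since Q is a product/quotient, work with relative uncertainties:
  (1·δs/s)² = (1×0.0670)² = 0.00449;  (−½·δr/r)² = (-0.5×0.00917)² = 2.1e-05;  (−½·δd/d)² = (-0.5×0.00407)² = 4.14e-06
δQ/Q = √(0.00452) = 0.0672
Q = 4.09, so δQ = 0.0672 × 4.09 = 0.275.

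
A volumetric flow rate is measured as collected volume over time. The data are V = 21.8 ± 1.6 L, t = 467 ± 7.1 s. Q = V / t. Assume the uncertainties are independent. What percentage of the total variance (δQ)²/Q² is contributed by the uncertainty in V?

(δQ/Q)² = (1·δV/V)² + (-1·δt/t)²
  V term: (1×0.0734)² = 0.00539
  t term: (-1×0.0152)² = 0.000231
Total = 0.00562. Share from V = 0.00539/0.00562 = 0.959.

95.9%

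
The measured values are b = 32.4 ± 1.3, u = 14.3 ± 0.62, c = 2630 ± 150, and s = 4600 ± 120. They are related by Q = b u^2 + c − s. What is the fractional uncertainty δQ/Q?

0.142

Let p = b·u^2 = 6630. δp/p = √((1·δb/b)² + (2·δu/u)²) = √(0.00161 + 0.00752) = 0.0955, so δp = 633.
Q = p + c − s: δQ = √(δp² + δc² + δs²) = √(4.01e+05 + 22500 + 14400) = 662
Q = 4660, so δQ/Q = 662/4660 = 0.142.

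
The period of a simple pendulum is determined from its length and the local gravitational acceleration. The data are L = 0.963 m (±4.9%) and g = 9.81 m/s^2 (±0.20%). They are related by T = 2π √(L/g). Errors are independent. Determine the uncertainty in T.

Each factor contributes (exponent × relative error)² to (δT/T)²:
  (½·δL/L)² = (0.5×0.0490)² = 0.000600;  (−½·δg/g)² = (-0.5×0.00200)² = 1e-06
δT/T = √(0.000601) = 0.0245
T = 1.97 s, so δT = 0.0245 × 1.97 = 0.0483 s.

0.0483 s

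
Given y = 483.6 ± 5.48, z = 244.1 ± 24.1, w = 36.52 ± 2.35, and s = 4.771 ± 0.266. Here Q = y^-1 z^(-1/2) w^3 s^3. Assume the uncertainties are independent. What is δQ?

182

Since Q is a product/quotient, work with relative uncertainties:
  (-1·δy/y)² = (-1×0.0113)² = 0.000128;  (−½·δz/z)² = (-0.5×0.0987)² = 0.00244;  (3·δw/w)² = (3×0.0643)² = 0.0373;  (3·δs/s)² = (3×0.0558)² = 0.0280
δQ/Q = √(0.0678) = 0.260
Q = 700.1, so δQ = 0.260 × 700.1 = 182.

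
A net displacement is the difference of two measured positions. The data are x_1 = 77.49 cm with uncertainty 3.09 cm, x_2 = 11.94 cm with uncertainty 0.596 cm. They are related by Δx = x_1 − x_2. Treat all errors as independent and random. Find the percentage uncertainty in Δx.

4.80%

Absolute uncertainties add in quadrature for a linear combination:
  (δx_1)² = 9.55;  (δx_2)² = 0.355
δΔx = √(9.90) = 3.15 cm
Δx = 65.55 cm, so δΔx/Δx = 3.15/65.55 = 0.0480.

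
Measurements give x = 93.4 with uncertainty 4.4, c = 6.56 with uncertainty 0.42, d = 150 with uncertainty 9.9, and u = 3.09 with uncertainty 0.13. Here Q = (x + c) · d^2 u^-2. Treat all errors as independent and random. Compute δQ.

Let w = x + c = 100.0. δw = √(δx² + δc²) = √(19.4 + 0.176) = 4.42, so δw/w = 0.0442.
Q is then a monomial in w, d, u:
δQ/Q = √((δw/w)² + (2·δd/d)² + (-2·δu/u)²) = √(0.00196 + 0.0174 + 0.00708) = 0.163
Q = 2.36e+05, so δQ = 0.163 × 2.36e+05 = 38300.

38300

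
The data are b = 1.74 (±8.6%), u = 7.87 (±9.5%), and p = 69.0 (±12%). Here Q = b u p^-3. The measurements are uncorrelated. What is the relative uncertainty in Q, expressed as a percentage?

38.2%

For a monomial Q ∝ b, u, p^-3, fractional errors add in quadrature:
  (1·δb/b)² = (1×0.0860)² = 0.00740;  (1·δu/u)² = (1×0.0950)² = 0.00903;  (-3·δp/p)² = (-3×0.120)² = 0.130
δQ/Q = √(0.146) = 0.382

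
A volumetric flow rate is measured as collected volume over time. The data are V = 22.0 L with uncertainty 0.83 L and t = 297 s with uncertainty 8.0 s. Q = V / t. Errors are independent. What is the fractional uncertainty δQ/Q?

Q is a product of powers, so relative uncertainties combine in quadrature:
  (1·δV/V)² = (1×0.0377)² = 0.00142;  (-1·δt/t)² = (-1×0.0269)² = 0.000726
δQ/Q = √(0.00215) = 0.0464

0.0464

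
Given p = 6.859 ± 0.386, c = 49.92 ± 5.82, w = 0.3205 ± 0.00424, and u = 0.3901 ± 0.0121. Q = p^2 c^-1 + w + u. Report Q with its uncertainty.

Let h = p^2·c^-1 = 0.9424. δh/h = √((2·δp/p)² + (-1·δc/c)²) = √(0.0127 + 0.0136) = 0.162, so δh = 0.153.
Q = h + w + u: δQ = √(δh² + δw² + δu²) = √(0.0233 + 1.8e-05 + 0.000146) = 0.153
Q = 1.653.

1.653 ± 0.153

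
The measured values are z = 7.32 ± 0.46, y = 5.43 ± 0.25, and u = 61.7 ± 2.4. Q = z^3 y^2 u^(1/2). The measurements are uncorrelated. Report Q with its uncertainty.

90800 ± 19100

For a monomial Q ∝ z^3, y^2, u^(1/2), fractional errors add in quadrature:
  (3·δz/z)² = (3×0.0628)² = 0.0355;  (2·δy/y)² = (2×0.0460)² = 0.00848;  (½·δu/u)² = (0.5×0.0389)² = 0.000378
δQ/Q = √(0.0444) = 0.211
Q = 90800, so δQ = 0.211 × 90800 = 19100.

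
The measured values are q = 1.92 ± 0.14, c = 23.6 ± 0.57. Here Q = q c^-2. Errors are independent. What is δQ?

0.000302

Relative error in a monomial: (δQ/Q)² = Σ (nᵢ · δxᵢ/xᵢ)².
  (1·δq/q)² = (1×0.0729)² = 0.00532;  (-2·δc/c)² = (-2×0.0242)² = 0.00233
δQ/Q = √(0.00765) = 0.0875
Q = 0.00345, so δQ = 0.0875 × 0.00345 = 0.000302.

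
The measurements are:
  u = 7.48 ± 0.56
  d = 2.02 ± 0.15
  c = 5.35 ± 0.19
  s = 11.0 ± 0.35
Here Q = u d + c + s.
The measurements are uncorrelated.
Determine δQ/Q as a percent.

Let p = u·d = 15.1. δp/p = √((1·δu/u)² + (1·δd/d)²) = √(0.00560 + 0.00551) = 0.105, so δp = 1.59.
Q = p + c + s: δQ = √(δp² + δc² + δs²) = √(2.54 + 0.0361 + 0.122) = 1.64
Q = 31.5, so δQ/Q = 1.64/31.5 = 0.0522.

5.22%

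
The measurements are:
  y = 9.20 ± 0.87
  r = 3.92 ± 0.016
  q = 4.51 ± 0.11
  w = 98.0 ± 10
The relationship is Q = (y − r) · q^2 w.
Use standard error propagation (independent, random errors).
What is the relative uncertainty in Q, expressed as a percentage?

20.0%

Let u = y − r = 5.28. δu = √(δy² + δr²) = √(0.757 + 0.000256) = 0.870, so δu/u = 0.165.
Q is then a monomial in u, q, w:
δQ/Q = √((δu/u)² + (2·δq/q)² + (1·δw/w)²) = √(0.0272 + 0.00238 + 0.0104) = 0.200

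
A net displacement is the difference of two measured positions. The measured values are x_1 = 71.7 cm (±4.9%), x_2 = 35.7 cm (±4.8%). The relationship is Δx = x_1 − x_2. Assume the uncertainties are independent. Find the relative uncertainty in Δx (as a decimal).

0.109

Δx is a linear combination, so absolute uncertainties add in quadrature:
  (δx_1)² = 12.3;  (δx_2)² = 2.94
δΔx = √(15.3) = 3.91 cm
Δx = 36.0 cm, so δΔx/Δx = 3.91/36.0 = 0.109.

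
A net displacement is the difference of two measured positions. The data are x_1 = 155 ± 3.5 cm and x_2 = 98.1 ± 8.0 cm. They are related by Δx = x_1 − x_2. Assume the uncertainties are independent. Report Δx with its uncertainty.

56.9 ± 8.73 cm

Δx is a linear combination, so absolute uncertainties add in quadrature:
  (δx_1)² = 12.2;  (δx_2)² = 64.0
δΔx = √(76.2) = 8.73 cm
Δx = 56.9 cm.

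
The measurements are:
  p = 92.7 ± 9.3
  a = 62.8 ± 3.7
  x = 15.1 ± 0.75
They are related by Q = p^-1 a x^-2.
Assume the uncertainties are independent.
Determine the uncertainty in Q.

For a monomial Q ∝ p^-1, a, x^-2, fractional errors add in quadrature:
  (-1·δp/p)² = (-1×0.100)² = 0.0101;  (1·δa/a)² = (1×0.0589)² = 0.00347;  (-2·δx/x)² = (-2×0.0497)² = 0.00987
δQ/Q = √(0.0234) = 0.153
Q = 0.00297, so δQ = 0.153 × 0.00297 = 0.000455.

0.000455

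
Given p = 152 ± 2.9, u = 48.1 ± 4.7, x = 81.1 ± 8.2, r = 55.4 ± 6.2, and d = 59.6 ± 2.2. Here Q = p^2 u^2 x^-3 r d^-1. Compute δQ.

35.5

Products/powers → add relative errors in quadrature, weighted by exponent:
  (2·δp/p)² = (2×0.0191)² = 0.00146;  (2·δu/u)² = (2×0.0977)² = 0.0382;  (-3·δx/x)² = (-3×0.101)² = 0.0920;  (1·δr/r)² = (1×0.112)² = 0.0125;  (-1·δd/d)² = (-1×0.0369)² = 0.00136
δQ/Q = √(0.146) = 0.382
Q = 93.1, so δQ = 0.382 × 93.1 = 35.5.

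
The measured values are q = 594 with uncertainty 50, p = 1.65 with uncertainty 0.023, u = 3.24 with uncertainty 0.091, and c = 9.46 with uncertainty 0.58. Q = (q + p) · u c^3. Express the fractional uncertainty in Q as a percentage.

Let w = q + p = 596. δw = √(δq² + δp²) = √(2500 + 0.000529) = 50.0, so δw/w = 0.0839.
Q is then a monomial in w, u, c:
δQ/Q = √((δw/w)² + (1·δu/u)² + (3·δc/c)²) = √(0.00705 + 0.000789 + 0.0338) = 0.204

20.4%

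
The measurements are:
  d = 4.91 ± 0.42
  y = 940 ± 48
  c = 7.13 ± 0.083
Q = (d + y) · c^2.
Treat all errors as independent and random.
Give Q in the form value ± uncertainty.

48000 ± 2680

Let u = d + y = 945. δu = √(δd² + δy²) = √(0.176 + 2300) = 48.0, so δu/u = 0.0508.
Q is then a monomial in u, c:
δQ/Q = √((δu/u)² + (2·δc/c)²) = √(0.00258 + 0.000542) = 0.0559
Q = 48000, so δQ = 0.0559 × 48000 = 2680.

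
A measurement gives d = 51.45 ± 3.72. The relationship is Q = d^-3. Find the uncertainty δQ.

1.59e-06

Q ∝ d^-3, so δQ/Q = |-3| · δd/d = 3 × 0.0723 = 0.217.
Q = 7.342e-06, so δQ = 0.217 × 7.342e-06 = 1.59e-06.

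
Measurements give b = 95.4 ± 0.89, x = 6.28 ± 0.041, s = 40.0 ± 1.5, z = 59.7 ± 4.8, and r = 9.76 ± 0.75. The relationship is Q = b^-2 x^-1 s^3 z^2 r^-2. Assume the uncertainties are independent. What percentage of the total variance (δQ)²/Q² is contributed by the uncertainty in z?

41.4%

(δQ/Q)² = (-2·δb/b)² + (-1·δx/x)² + (3·δs/s)² + (2·δz/z)² + (-2·δr/r)²
  b term: (-2×0.00933)² = 0.000348
  x term: (-1×0.00653)² = 4.26e-05
  s term: (3×0.0375)² = 0.0127
  z term: (2×0.0804)² = 0.0259
  r term: (-2×0.0768)² = 0.0236
Total = 0.0625. Share from z = 0.0259/0.0625 = 0.414.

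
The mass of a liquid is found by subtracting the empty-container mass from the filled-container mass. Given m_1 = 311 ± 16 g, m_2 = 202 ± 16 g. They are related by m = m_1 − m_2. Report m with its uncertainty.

Sums and differences: (δm)² = Σ (cᵢ δxᵢ)².
  (δm_1)² = 256;  (δm_2)² = 256
δm = √(512) = 22.6 g
m = 109 g.

109 ± 22.6 g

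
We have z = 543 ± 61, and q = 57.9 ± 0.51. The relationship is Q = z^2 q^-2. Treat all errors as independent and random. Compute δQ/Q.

0.225

Products/powers → add relative errors in quadrature, weighted by exponent:
  (2·δz/z)² = (2×0.112)² = 0.0505;  (-2·δq/q)² = (-2×0.00881)² = 0.000310
δQ/Q = √(0.0508) = 0.225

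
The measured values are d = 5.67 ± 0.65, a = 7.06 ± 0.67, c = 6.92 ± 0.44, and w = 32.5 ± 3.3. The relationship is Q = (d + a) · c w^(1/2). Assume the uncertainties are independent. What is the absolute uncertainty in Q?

55.0

Let u = d + a = 12.7. δu = √(δd² + δa²) = √(0.423 + 0.449) = 0.933, so δu/u = 0.0733.
Q is then a monomial in u, c, w:
δQ/Q = √((δu/u)² + (1·δc/c)² + (½·δw/w)²) = √(0.00538 + 0.00404 + 0.00258) = 0.110
Q = 502, so δQ = 0.110 × 502 = 55.0.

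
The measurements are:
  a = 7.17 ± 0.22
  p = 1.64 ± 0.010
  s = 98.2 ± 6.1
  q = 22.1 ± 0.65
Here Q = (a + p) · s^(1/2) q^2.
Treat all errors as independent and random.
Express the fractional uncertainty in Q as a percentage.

Let u = a + p = 8.81. δu = √(δa² + δp²) = √(0.0484 + 0.000100) = 0.220, so δu/u = 0.0250.
Q is then a monomial in u, s, q:
δQ/Q = √((δu/u)² + (½·δs/s)² + (2·δq/q)²) = √(0.000625 + 0.000965 + 0.00346) = 0.0711

7.11%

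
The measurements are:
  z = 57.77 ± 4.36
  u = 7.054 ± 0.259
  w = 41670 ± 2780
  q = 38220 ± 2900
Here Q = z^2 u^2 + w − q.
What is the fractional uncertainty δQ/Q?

0.166

Let p = z^2·u^2 = 166100. δp/p = √((2·δz/z)² + (2·δu/u)²) = √(0.0228 + 0.00539) = 0.168, so δp = 27900.
Q = p + w − q: δQ = √(δp² + δw² + δq²) = √(7.77e+08 + 7.73e+06 + 8.41e+06) = 28200
Q = 169500, so δQ/Q = 28200/169500 = 0.166.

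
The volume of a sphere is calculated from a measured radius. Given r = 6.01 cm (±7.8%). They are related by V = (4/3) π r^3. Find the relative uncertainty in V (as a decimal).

0.234

V ∝ r^3, so δV/V = |3| · δr/r = 3 × 0.0780 = 0.234.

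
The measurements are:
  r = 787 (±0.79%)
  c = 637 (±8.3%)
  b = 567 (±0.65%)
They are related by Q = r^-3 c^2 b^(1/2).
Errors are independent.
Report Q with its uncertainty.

0.0198 ± 0.00332

Since Q is a product/quotient, work with relative uncertainties:
  (-3·δr/r)² = (-3×0.00790)² = 0.000562;  (2·δc/c)² = (2×0.0830)² = 0.0276;  (½·δb/b)² = (0.5×0.00650)² = 1.06e-05
δQ/Q = √(0.0281) = 0.168
Q = 0.0198, so δQ = 0.168 × 0.0198 = 0.00332.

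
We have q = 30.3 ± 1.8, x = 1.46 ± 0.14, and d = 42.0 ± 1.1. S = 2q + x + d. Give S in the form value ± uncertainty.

104 ± 3.77

Sums and differences: (δS)² = Σ (cᵢ δxᵢ)².
  (2·δq)² = 13.0;  (δx)² = 0.0196;  (δd)² = 1.21
δS = √(14.2) = 3.77
S = 104.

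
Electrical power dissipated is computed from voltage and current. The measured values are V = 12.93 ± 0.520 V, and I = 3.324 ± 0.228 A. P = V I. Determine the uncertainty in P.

P is a product of powers, so relative uncertainties combine in quadrature:
  (1·δV/V)² = (1×0.0402)² = 0.00162;  (1·δI/I)² = (1×0.0686)² = 0.00470
δP/P = √(0.00632) = 0.0795
P = 42.98 W, so δP = 0.0795 × 42.98 = 3.42 W.

3.42 W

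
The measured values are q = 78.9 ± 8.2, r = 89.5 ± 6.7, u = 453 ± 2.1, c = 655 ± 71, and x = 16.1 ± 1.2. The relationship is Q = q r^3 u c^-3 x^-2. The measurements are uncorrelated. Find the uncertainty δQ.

Each factor contributes (exponent × relative error)² to (δQ/Q)²:
  (1·δq/q)² = (1×0.104)² = 0.0108;  (3·δr/r)² = (3×0.0749)² = 0.0504;  (1·δu/u)² = (1×0.00464)² = 2.15e-05;  (-3·δc/c)² = (-3×0.108)² = 0.106;  (-2·δx/x)² = (-2×0.0745)² = 0.0222
δQ/Q = √(0.189) = 0.435
Q = 0.352, so δQ = 0.435 × 0.352 = 0.153.

0.153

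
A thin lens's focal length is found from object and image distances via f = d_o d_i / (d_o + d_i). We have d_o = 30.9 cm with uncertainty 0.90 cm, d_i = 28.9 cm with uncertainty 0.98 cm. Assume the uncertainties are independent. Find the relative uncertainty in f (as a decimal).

0.0225

∂f/∂d_o = (d_i/(d_o+d_i))² = 0.234;  ∂f/∂d_i = (d_o/(d_o+d_i))² = 0.267
δf = √((∂f/∂d_o · δd_o)² + (∂f/∂d_i · δd_i)²) = √(0.0442 + 0.0685) = 0.336 cm
f = 14.9 cm, so δf/f = 0.336/14.9 = 0.0225.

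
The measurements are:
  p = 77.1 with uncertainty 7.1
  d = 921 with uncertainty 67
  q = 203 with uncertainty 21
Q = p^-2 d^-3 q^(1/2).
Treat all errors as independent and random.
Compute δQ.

Relative error in a monomial: (δQ/Q)² = Σ (nᵢ · δxᵢ/xᵢ)².
  (-2·δp/p)² = (-2×0.0921)² = 0.0339;  (-3·δd/d)² = (-3×0.0727)² = 0.0476;  (½·δq/q)² = (0.5×0.103)² = 0.00268
δQ/Q = √(0.0842) = 0.290
Q = 3.07e-12, so δQ = 0.290 × 3.07e-12 = 8.9e-13.

8.9e-13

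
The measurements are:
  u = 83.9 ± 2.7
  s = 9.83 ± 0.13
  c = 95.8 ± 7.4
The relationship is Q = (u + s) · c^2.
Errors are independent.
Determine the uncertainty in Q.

Let w = u + s = 93.7. δw = √(δu² + δs²) = √(7.29 + 0.0169) = 2.70, so δw/w = 0.0288.
Q is then a monomial in w, c:
δQ/Q = √((δw/w)² + (2·δc/c)²) = √(0.000832 + 0.0239) = 0.157
Q = 8.6e+05, so δQ = 0.157 × 8.6e+05 = 1.35e+05.

1.35e+05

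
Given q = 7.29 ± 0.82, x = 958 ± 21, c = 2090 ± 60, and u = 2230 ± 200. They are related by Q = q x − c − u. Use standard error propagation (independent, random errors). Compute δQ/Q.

Let p = q·x = 6980. δp/p = √((1·δq/q)² + (1·δx/x)²) = √(0.0127 + 0.000481) = 0.115, so δp = 800.
Q = p − c − u: δQ = √(δp² + δc² + δu²) = √(6.41e+05 + 3600 + 40000) = 827
Q = 2660, so δQ/Q = 827/2660 = 0.311.

0.311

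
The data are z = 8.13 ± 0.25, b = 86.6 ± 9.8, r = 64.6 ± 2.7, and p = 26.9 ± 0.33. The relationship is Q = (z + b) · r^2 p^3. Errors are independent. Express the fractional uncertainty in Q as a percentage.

13.8%

Let u = z + b = 94.7. δu = √(δz² + δb²) = √(0.0625 + 96.0) = 9.80, so δu/u = 0.103.
Q is then a monomial in u, r, p:
δQ/Q = √((δu/u)² + (2·δr/r)² + (3·δp/p)²) = √(0.0107 + 0.00699 + 0.00135) = 0.138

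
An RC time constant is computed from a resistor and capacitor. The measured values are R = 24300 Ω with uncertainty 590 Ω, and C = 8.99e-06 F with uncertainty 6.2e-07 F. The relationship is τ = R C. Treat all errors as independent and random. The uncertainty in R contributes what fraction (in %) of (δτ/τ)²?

11.0%

(δτ/τ)² = (1·δR/R)² + (1·δC/C)²
  R term: (1×0.0243)² = 0.000590
  C term: (1×0.0690)² = 0.00476
Total = 0.00535. Share from R = 0.000590/0.00535 = 0.110.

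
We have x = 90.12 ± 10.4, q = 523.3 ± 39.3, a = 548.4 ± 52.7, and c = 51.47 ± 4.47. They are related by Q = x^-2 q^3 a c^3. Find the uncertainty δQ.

5.62e+11

Relative error in a monomial: (δQ/Q)² = Σ (nᵢ · δxᵢ/xᵢ)².
  (-2·δx/x)² = (-2×0.115)² = 0.0533;  (3·δq/q)² = (3×0.0751)² = 0.0508;  (1·δa/a)² = (1×0.0961)² = 0.00923;  (3·δc/c)² = (3×0.0868)² = 0.0679
δQ/Q = √(0.181) = 0.426
Q = 1.319e+12, so δQ = 0.426 × 1.319e+12 = 5.62e+11.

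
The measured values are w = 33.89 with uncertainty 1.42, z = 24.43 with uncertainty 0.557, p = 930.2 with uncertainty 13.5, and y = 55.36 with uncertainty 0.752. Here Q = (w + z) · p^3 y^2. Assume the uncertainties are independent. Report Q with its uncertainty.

(1.439 ± 0.0829) × 10^14

Let u = w + z = 58.32. δu = √(δw² + δz²) = √(2.02 + 0.310) = 1.53, so δu/u = 0.0262.
Q is then a monomial in u, p, y:
δQ/Q = √((δu/u)² + (3·δp/p)² + (2·δy/y)²) = √(0.000684 + 0.00190 + 0.000738) = 0.0576
Q = 1.439e+14, so δQ = 0.0576 × 1.439e+14 = 8.29e+12.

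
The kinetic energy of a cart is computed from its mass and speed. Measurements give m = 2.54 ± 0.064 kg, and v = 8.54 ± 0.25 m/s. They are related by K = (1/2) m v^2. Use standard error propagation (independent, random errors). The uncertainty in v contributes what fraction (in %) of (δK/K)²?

84.4%

(δK/K)² = (1·δm/m)² + (2·δv/v)²
  m term: (1×0.0252)² = 0.000635
  v term: (2×0.0293)² = 0.00343
Total = 0.00406. Share from v = 0.00343/0.00406 = 0.844.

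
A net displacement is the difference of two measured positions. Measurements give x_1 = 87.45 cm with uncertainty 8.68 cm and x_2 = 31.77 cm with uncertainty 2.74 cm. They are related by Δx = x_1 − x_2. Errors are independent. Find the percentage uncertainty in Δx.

Δx is a linear combination, so absolute uncertainties add in quadrature:
  (δx_1)² = 75.3;  (δx_2)² = 7.51
δΔx = √(82.8) = 9.10 cm
Δx = 55.68 cm, so δΔx/Δx = 9.10/55.68 = 0.163.

16.3%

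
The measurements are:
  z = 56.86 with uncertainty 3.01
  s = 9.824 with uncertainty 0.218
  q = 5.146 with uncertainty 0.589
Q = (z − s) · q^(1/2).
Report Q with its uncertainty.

106.7 ± 9.17

Let u = z − s = 47.04. δu = √(δz² + δs²) = √(9.06 + 0.0475) = 3.02, so δu/u = 0.0642.
Q is then a monomial in u, q:
δQ/Q = √((δu/u)² + (½·δq/q)²) = √(0.00412 + 0.00328) = 0.0860
Q = 106.7, so δQ = 0.0860 × 106.7 = 9.17.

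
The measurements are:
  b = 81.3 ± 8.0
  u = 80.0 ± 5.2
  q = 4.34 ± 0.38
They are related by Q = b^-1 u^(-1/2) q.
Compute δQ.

0.000810

Since Q is a product/quotient, work with relative uncertainties:
  (-1·δb/b)² = (-1×0.0984)² = 0.00968;  (−½·δu/u)² = (-0.5×0.0650)² = 0.00106;  (1·δq/q)² = (1×0.0876)² = 0.00767
δQ/Q = √(0.0184) = 0.136
Q = 0.00597, so δQ = 0.136 × 0.00597 = 0.000810.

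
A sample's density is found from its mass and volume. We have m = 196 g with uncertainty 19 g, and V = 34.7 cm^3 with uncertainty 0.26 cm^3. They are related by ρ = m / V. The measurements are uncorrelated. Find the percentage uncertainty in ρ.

Since ρ is a product/quotient, work with relative uncertainties:
  (1·δm/m)² = (1×0.0969)² = 0.00940;  (-1·δV/V)² = (-1×0.00749)² = 5.61e-05
δρ/ρ = √(0.00945) = 0.0972

9.72%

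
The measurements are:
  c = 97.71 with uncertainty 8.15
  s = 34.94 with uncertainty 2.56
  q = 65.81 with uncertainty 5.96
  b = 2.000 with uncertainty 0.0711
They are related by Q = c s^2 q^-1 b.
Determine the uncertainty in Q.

706

Each factor contributes (exponent × relative error)² to (δQ/Q)²:
  (1·δc/c)² = (1×0.0834)² = 0.00696;  (2·δs/s)² = (2×0.0733)² = 0.0215;  (-1·δq/q)² = (-1×0.0906)² = 0.00820;  (1·δb/b)² = (1×0.0355)² = 0.00126
δQ/Q = √(0.0379) = 0.195
Q = 3625, so δQ = 0.195 × 3625 = 706.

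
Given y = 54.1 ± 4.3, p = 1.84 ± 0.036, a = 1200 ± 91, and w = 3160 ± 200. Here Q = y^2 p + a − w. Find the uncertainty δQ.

890

Let h = y^2·p = 5390. δh/h = √((2·δy/y)² + (1·δp/p)²) = √(0.0253 + 0.000383) = 0.160, so δh = 863.
Q = h + a − w: δQ = √(δh² + δa² + δw²) = √(7.44e+05 + 8280 + 40000) = 890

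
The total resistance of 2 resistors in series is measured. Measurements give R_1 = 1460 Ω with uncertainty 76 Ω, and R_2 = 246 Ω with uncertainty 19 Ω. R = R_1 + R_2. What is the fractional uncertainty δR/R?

0.0459

Absolute uncertainties add in quadrature for a linear combination:
  (δR_1)² = 5780;  (δR_2)² = 361
δR = √(6140) = 78.3 Ω
R = 1710 Ω, so δR/R = 78.3/1710 = 0.0459.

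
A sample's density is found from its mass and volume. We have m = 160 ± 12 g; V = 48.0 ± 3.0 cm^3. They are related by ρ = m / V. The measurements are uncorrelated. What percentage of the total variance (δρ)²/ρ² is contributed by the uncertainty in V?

41.0%

(δρ/ρ)² = (1·δm/m)² + (-1·δV/V)²
  m term: (1×0.0750)² = 0.00562
  V term: (-1×0.0625)² = 0.00391
Total = 0.00953. Share from V = 0.00391/0.00953 = 0.410.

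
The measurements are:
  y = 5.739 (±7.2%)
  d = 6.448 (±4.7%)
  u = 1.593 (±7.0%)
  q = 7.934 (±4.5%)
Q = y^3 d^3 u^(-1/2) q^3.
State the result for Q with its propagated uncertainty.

Since Q is a product/quotient, work with relative uncertainties:
  (3·δy/y)² = (3×0.0720)² = 0.0467;  (3·δd/d)² = (3×0.0470)² = 0.0199;  (−½·δu/u)² = (-0.5×0.0700)² = 0.00123;  (3·δq/q)² = (3×0.0450)² = 0.0182
δQ/Q = √(0.0860) = 0.293
Q = 2.005e+07, so δQ = 0.293 × 2.005e+07 = 5.88e+06.

(2.005 ± 0.588) × 10^7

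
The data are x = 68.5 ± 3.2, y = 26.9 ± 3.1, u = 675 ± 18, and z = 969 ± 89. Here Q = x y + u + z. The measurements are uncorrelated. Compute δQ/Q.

Let p = x·y = 1840. δp/p = √((1·δx/x)² + (1·δy/y)²) = √(0.00218 + 0.0133) = 0.124, so δp = 229.
Q = p + u + z: δQ = √(δp² + δu² + δz²) = √(52500 + 324 + 7920) = 246
Q = 3490, so δQ/Q = 246/3490 = 0.0707.

0.0707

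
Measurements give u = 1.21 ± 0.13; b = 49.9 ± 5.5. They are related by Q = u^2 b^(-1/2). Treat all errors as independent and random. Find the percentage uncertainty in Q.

For a monomial Q ∝ u^2, b^(-1/2), fractional errors add in quadrature:
  (2·δu/u)² = (2×0.107)² = 0.0462;  (−½·δb/b)² = (-0.5×0.110)² = 0.00304
δQ/Q = √(0.0492) = 0.222

22.2%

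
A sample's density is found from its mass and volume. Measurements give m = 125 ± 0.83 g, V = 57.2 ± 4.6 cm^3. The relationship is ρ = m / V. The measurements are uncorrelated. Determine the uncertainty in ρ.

ρ is a product of powers, so relative uncertainties combine in quadrature:
  (1·δm/m)² = (1×0.00664)² = 4.41e-05;  (-1·δV/V)² = (-1×0.0804)² = 0.00647
δρ/ρ = √(0.00651) = 0.0807
ρ = 2.19 g/cm^3, so δρ = 0.0807 × 2.19 = 0.176 g/cm^3.

0.176 g/cm^3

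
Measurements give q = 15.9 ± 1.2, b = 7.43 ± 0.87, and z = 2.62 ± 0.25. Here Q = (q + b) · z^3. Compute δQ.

123

Let u = q + b = 23.3. δu = √(δq² + δb²) = √(1.44 + 0.757) = 1.48, so δu/u = 0.0635.
Q is then a monomial in u, z:
δQ/Q = √((δu/u)² + (3·δz/z)²) = √(0.00404 + 0.0819) = 0.293
Q = 420, so δQ = 0.293 × 420 = 123.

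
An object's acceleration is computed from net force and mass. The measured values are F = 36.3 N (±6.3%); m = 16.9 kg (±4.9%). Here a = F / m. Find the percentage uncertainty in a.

Relative error in a monomial: (δa/a)² = Σ (nᵢ · δxᵢ/xᵢ)².
  (1·δF/F)² = (1×0.0630)² = 0.00397;  (-1·δm/m)² = (-1×0.0490)² = 0.00240
δa/a = √(0.00637) = 0.0798

7.98%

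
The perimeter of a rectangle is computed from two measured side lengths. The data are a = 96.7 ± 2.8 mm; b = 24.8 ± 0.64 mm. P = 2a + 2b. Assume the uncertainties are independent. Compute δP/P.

P is a linear combination, so absolute uncertainties add in quadrature:
  (2·δa)² = 31.4;  (2·δb)² = 1.64
δP = √(33.0) = 5.74 mm
P = 243 mm, so δP/P = 5.74/243 = 0.0236.

0.0236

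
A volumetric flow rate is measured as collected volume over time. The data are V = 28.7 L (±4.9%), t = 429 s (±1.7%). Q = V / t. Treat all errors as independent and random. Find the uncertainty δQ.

Each factor contributes (exponent × relative error)² to (δQ/Q)²:
  (1·δV/V)² = (1×0.0490)² = 0.00240;  (-1·δt/t)² = (-1×0.0170)² = 0.000289
δQ/Q = √(0.00269) = 0.0519
Q = 0.0669 L/s, so δQ = 0.0519 × 0.0669 = 0.00347 L/s.

0.00347 L/s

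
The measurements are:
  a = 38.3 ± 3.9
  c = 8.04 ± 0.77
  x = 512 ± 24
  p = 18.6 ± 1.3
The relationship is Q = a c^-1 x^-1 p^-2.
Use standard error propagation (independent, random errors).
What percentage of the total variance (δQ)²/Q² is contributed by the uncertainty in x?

5.32%

(δQ/Q)² = (1·δa/a)² + (-1·δc/c)² + (-1·δx/x)² + (-2·δp/p)²
  a term: (1×0.102)² = 0.0104
  c term: (-1×0.0958)² = 0.00917
  x term: (-1×0.0469)² = 0.00220
  p term: (-2×0.0699)² = 0.0195
Total = 0.0413. Share from x = 0.00220/0.0413 = 0.0532.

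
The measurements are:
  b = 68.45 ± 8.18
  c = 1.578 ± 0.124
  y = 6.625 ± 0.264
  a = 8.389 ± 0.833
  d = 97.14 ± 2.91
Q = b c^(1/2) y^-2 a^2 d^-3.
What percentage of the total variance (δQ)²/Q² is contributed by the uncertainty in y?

9.11%

(δQ/Q)² = (1·δb/b)² + (½·δc/c)² + (-2·δy/y)² + (2·δa/a)² + (-3·δd/d)²
  b term: (1×0.120)² = 0.0143
  c term: (0.5×0.0786)² = 0.00154
  y term: (-2×0.0398)² = 0.00635
  a term: (2×0.0993)² = 0.0394
  d term: (-3×0.0300)² = 0.00808
Total = 0.0697. Share from y = 0.00635/0.0697 = 0.0911.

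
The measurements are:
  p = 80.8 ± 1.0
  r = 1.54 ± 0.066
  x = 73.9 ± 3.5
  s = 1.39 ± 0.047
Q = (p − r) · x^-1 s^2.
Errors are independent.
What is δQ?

0.173

Let u = p − r = 79.3. δu = √(δp² + δr²) = √(1.00 + 0.00436) = 1.00, so δu/u = 0.0126.
Q is then a monomial in u, x, s:
δQ/Q = √((δu/u)² + (-1·δx/x)² + (2·δs/s)²) = √(0.000160 + 0.00224 + 0.00457) = 0.0835
Q = 2.07, so δQ = 0.0835 × 2.07 = 0.173.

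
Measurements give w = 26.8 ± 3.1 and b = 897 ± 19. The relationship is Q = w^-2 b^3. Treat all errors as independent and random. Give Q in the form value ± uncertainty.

(1.00 ± 0.241) × 10^6

For a monomial Q ∝ w^-2, b^3, fractional errors add in quadrature:
  (-2·δw/w)² = (-2×0.116)² = 0.0535;  (3·δb/b)² = (3×0.0212)² = 0.00404
δQ/Q = √(0.0576) = 0.240
Q = 1e+06, so δQ = 0.240 × 1e+06 = 2.41e+05.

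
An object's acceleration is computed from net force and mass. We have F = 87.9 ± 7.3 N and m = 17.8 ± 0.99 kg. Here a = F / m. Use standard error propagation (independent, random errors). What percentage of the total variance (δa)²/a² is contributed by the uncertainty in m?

31.0%

(δa/a)² = (1·δF/F)² + (-1·δm/m)²
  F term: (1×0.0830)² = 0.00690
  m term: (-1×0.0556)² = 0.00309
Total = 0.00999. Share from m = 0.00309/0.00999 = 0.310.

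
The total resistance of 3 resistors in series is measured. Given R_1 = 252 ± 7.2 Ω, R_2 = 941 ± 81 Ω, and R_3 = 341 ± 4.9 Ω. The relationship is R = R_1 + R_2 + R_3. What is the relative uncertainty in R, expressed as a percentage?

Sums and differences: (δR)² = Σ (cᵢ δxᵢ)².
  (δR_1)² = 51.8;  (δR_2)² = 6560;  (δR_3)² = 24.0
δR = √(6640) = 81.5 Ω
R = 1530 Ω, so δR/R = 81.5/1530 = 0.0531.

5.31%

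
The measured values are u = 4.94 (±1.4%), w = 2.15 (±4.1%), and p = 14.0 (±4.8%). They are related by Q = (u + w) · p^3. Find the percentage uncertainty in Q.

Let h = u + w = 7.09. δh = √(δu² + δw²) = √(0.00478 + 0.00777) = 0.112, so δh/h = 0.0158.
Q is then a monomial in h, p:
δQ/Q = √((δh/h)² + (3·δp/p)²) = √(0.000250 + 0.0207) = 0.145

14.5%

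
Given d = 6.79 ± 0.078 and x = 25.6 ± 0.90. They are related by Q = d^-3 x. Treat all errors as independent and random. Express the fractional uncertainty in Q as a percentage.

4.92%

Each factor contributes (exponent × relative error)² to (δQ/Q)²:
  (-3·δd/d)² = (-3×0.0115)² = 0.00119;  (1·δx/x)² = (1×0.0352)² = 0.00124
δQ/Q = √(0.00242) = 0.0492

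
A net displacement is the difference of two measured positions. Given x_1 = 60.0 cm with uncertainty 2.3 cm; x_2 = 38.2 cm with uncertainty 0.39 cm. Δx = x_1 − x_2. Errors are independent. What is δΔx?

2.33 cm

For a sum/difference, combine absolute errors in quadrature:
  (δx_1)² = 5.29;  (δx_2)² = 0.152
δΔx = √(5.44) = 2.33 cm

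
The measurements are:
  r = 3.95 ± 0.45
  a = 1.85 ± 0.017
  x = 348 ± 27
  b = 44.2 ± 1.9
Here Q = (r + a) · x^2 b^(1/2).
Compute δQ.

Let u = r + a = 5.80. δu = √(δr² + δa²) = √(0.203 + 0.000289) = 0.450, so δu/u = 0.0776.
Q is then a monomial in u, x, b:
δQ/Q = √((δu/u)² + (2·δx/x)² + (½·δb/b)²) = √(0.00603 + 0.0241 + 0.000462) = 0.175
Q = 4.67e+06, so δQ = 0.175 × 4.67e+06 = 8.16e+05.

8.16e+05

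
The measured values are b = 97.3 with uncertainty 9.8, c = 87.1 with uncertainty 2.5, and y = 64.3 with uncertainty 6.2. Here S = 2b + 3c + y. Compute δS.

For a sum/difference, combine absolute errors in quadrature:
  (2·δb)² = 384;  (3·δc)² = 56.2;  (δy)² = 38.4
δS = √(479) = 21.9

21.9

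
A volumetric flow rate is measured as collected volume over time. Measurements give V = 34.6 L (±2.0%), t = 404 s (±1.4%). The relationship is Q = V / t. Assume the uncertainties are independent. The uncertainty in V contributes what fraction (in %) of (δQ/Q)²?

(δQ/Q)² = (1·δV/V)² + (-1·δt/t)²
  V term: (1×0.0200)² = 0.000400
  t term: (-1×0.0140)² = 0.000196
Total = 0.000596. Share from V = 0.000400/0.000596 = 0.671.

67.1%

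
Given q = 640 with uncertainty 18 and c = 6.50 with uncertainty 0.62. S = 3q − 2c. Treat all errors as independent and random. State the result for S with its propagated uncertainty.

1910 ± 54.0

Absolute uncertainties add in quadrature for a linear combination:
  (3·δq)² = 2920;  (2·δc)² = 1.54
δS = √(2920) = 54.0
S = 1910.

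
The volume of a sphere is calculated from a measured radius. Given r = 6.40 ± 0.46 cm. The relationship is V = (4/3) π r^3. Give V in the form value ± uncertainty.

1100 ± 237 cm^3

V ∝ r^3, so δV/V = |3| · δr/r = 3 × 0.0719 = 0.216.
V = 1100 cm^3, so δV = 0.216 × 1100 = 237 cm^3.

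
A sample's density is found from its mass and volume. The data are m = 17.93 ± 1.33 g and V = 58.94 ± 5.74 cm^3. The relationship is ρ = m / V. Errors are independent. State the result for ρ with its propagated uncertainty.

Since ρ is a product/quotient, work with relative uncertainties:
  (1·δm/m)² = (1×0.0742)² = 0.00550;  (-1·δV/V)² = (-1×0.0974)² = 0.00948
δρ/ρ = √(0.0150) = 0.122
ρ = 0.3042 g/cm^3, so δρ = 0.122 × 0.3042 = 0.0372 g/cm^3.

0.3042 ± 0.0372 g/cm^3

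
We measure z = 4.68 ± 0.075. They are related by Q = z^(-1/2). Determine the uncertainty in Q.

Relative error in a monomial: (δQ/Q)² = Σ (nᵢ · δxᵢ/xᵢ)².
  (−½·δz/z)² = (-0.5×0.0160)² = 6.42e-05
δQ/Q = √(6.42e-05) = 0.00801
Q = 0.462, so δQ = 0.00801 × 0.462 = 0.00370.

0.00370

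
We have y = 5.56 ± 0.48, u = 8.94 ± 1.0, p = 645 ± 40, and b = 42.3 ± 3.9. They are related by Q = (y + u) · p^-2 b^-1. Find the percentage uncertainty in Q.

17.2%

Let w = y + u = 14.5. δw = √(δy² + δu²) = √(0.230 + 1.00) = 1.11, so δw/w = 0.0765.
Q is then a monomial in w, p, b:
δQ/Q = √((δw/w)² + (-2·δp/p)² + (-1·δb/b)²) = √(0.00585 + 0.0154 + 0.00850) = 0.172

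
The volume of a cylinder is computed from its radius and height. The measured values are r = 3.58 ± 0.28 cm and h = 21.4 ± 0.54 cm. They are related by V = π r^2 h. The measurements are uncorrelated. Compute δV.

Since V is a product/quotient, work with relative uncertainties:
  (2·δr/r)² = (2×0.0782)² = 0.0245;  (1·δh/h)² = (1×0.0252)² = 0.000637
δV/V = √(0.0251) = 0.158
V = 862 cm^3, so δV = 0.158 × 862 = 137 cm^3.

137 cm^3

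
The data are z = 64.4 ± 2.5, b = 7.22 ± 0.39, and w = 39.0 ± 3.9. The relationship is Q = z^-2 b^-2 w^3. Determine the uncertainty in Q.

Relative error in a monomial: (δQ/Q)² = Σ (nᵢ · δxᵢ/xᵢ)².
  (-2·δz/z)² = (-2×0.0388)² = 0.00603;  (-2·δb/b)² = (-2×0.0540)² = 0.0117;  (3·δw/w)² = (3×0.100)² = 0.0900
δQ/Q = √(0.108) = 0.328
Q = 0.274, so δQ = 0.328 × 0.274 = 0.0900.

0.0900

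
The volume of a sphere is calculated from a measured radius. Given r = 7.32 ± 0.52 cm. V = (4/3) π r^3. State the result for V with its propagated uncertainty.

1640 ± 350 cm^3

V ∝ r^3, so δV/V = |3| · δr/r = 3 × 0.0710 = 0.213.
V = 1640 cm^3, so δV = 0.213 × 1640 = 350 cm^3.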